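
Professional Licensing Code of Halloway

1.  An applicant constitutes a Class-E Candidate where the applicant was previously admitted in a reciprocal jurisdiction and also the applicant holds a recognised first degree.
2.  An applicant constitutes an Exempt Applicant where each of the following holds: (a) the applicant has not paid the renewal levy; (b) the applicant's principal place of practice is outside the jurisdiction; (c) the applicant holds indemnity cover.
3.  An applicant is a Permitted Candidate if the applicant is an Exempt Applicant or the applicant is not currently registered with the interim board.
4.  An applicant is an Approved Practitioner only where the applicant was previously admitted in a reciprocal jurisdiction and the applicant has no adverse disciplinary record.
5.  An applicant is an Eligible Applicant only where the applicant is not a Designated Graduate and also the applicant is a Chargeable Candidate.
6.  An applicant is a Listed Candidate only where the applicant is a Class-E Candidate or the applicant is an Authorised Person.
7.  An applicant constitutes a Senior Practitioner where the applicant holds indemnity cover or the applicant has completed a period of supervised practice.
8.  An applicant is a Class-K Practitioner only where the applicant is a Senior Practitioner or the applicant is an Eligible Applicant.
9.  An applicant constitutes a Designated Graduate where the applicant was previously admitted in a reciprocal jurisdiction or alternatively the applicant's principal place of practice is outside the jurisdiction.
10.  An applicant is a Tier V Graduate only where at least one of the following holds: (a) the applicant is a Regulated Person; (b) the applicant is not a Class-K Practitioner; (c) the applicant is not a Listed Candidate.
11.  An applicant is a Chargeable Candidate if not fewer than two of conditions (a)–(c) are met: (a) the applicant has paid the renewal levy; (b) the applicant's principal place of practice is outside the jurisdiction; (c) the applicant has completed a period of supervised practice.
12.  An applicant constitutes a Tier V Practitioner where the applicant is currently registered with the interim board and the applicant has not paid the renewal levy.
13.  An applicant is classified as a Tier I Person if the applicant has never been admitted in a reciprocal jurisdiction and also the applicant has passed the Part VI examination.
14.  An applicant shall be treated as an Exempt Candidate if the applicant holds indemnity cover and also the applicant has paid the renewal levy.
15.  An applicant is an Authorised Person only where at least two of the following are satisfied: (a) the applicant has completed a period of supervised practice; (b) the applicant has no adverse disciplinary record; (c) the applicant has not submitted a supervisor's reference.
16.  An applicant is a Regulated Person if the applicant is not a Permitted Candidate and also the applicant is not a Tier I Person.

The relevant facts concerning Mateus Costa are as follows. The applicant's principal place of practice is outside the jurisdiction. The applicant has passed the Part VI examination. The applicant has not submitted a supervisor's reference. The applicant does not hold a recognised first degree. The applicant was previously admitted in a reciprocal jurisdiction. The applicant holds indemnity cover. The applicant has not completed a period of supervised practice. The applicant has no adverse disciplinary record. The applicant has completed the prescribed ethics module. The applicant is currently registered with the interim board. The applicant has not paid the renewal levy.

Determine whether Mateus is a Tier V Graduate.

No

paragraph 2 — Exempt Applicant: [the applicant has not paid the renewal levy? yes] AND [the applicant's principal place of practice is outside the jurisdiction? yes] AND [the applicant holds indemnity cover? yes] → satisfied.
paragraph 3 — Permitted Candidate: [Exempt Applicant (paragraph 2)? yes] OR [the applicant is not currently registered with the interim board? no] → satisfied.
paragraph 13 — Tier I Person: [the applicant has never been admitted in a reciprocal jurisdiction? no] AND [the applicant has passed the Part VI examination? yes] → not satisfied.
paragraph 16 — Regulated Person: [not a Permitted Candidate (paragraph 3)? no] AND [not a Tier I Person (paragraph 13)? yes] → not satisfied.
paragraph 7 — Senior Practitioner: [the applicant holds indemnity cover? yes] OR [the applicant has completed a period of supervised practice? no] → satisfied.
paragraph 9 — Designated Graduate: [the applicant was previously admitted in a reciprocal jurisdiction? yes] OR [the applicant's principal place of practice is outside the jurisdiction? yes] → satisfied.
paragraph 11 — Chargeable Candidate: the applicant has paid the renewal levy? no; the applicant's principal place of practice is outside the jurisdiction? yes; the applicant has completed a period of supervised practice? no — 1 of 3 hold (need ≥2) → not satisfied.
paragraph 5 — Eligible Applicant: [not a Designated Graduate (paragraph 9)? no] AND [Chargeable Candidate (paragraph 11)? no] → not satisfied.
paragraph 8 — Class-K Practitioner: [Senior Practitioner (paragraph 7)? yes] OR [Eligible Applicant (paragraph 5)? no] → satisfied.
paragraph 1 — Class-E Candidate: [the applicant was previously admitted in a reciprocal jurisdiction? yes] AND [the applicant holds a recognised first degree? no] → not satisfied.
paragraph 15 — Authorised Person: the applicant has completed a period of supervised practice? no; the applicant has no adverse disciplinary record? yes; the applicant has not submitted a supervisor's reference? yes — 2 of 3 hold (need ≥2) → satisfied.
paragraph 6 — Listed Candidate: [Class-E Candidate (paragraph 1)? no] OR [Authorised Person (paragraph 15)? yes] → satisfied.
paragraph 10 — Tier V Graduate: [Regulated Person (paragraph 16)? no] OR [not a Class-K Practitioner (paragraph 8)? no] OR [not a Listed Candidate (paragraph 6)? no] → not satisfied.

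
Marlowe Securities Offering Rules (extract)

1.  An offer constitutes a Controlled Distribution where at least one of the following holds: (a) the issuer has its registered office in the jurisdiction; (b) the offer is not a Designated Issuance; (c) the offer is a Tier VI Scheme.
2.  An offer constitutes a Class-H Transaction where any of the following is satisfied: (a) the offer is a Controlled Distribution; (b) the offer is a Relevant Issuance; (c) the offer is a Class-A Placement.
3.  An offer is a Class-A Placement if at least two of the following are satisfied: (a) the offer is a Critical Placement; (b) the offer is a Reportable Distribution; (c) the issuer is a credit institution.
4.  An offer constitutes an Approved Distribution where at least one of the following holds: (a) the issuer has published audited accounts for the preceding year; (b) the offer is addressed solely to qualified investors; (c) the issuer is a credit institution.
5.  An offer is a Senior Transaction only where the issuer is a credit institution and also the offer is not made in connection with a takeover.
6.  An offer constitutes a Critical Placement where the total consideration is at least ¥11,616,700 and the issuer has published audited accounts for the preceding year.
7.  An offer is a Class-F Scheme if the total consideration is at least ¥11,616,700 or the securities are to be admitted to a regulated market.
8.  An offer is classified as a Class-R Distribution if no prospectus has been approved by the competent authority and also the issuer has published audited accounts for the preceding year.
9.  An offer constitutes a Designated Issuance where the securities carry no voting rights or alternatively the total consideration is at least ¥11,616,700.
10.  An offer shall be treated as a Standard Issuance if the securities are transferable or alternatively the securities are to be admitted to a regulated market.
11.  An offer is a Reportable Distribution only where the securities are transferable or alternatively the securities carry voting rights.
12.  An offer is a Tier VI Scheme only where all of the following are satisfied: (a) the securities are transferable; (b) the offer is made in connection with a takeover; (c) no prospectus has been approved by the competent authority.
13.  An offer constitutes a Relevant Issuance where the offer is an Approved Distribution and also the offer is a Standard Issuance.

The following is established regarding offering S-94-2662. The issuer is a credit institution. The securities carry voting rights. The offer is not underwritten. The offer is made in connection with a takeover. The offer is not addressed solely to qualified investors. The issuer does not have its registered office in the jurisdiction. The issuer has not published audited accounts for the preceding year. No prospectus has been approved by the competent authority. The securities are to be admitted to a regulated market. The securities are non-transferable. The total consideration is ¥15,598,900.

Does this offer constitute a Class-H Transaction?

Under paragraph 9: the securities carry no voting rights? no; or total consideration: ¥15,598,900 ≥ ¥11,616,700? yes. So the offer is a Designated Issuance.
Under paragraph 12: the securities are transferable? no; and the offer is made in connection with a takeover? yes; and no prospectus has been approved by the competent authority? yes. So the offer is not a Tier VI Scheme.
Under paragraph 1: the issuer has its registered office in the jurisdiction? no; or not a Designated Issuance (paragraph 9)? no; or Tier VI Scheme (paragraph 12)? no. So the offer is not a Controlled Distribution.
Under paragraph 4: the issuer has published audited accounts for the preceding year? no; or the offer is addressed solely to qualified investors? no; or the issuer is a credit institution? yes. So the offer is an Approved Distribution.
Under paragraph 10: the securities are transferable? no; or the securities are to be admitted to a regulated market? yes. So the offer is a Standard Issuance.
Under paragraph 13: Approved Distribution (paragraph 4)? yes; and Standard Issuance (paragraph 10)? yes. So the offer is a Relevant Issuance.
Under paragraph 6: total consideration: ¥15,598,900 ≥ ¥11,616,700? yes; and the issuer has published audited accounts for the preceding year? no. So the offer is not a Critical Placement.
Under paragraph 11: the securities are transferable? no; or the securities carry voting rights? yes. So the offer is a Reportable Distribution.
Under paragraph 3: Critical Placement (paragraph 6)? no; Reportable Distribution (paragraph 11)? yes; the issuer is a credit institution? yes — 2 of 3 hold (need ≥2) → satisfied.
Under paragraph 2: Controlled Distribution (paragraph 1)? no; or Relevant Issuance (paragraph 13)? yes; or Class-A Placement (paragraph 3)? yes. So the offer is a Class-H Transaction.

Yes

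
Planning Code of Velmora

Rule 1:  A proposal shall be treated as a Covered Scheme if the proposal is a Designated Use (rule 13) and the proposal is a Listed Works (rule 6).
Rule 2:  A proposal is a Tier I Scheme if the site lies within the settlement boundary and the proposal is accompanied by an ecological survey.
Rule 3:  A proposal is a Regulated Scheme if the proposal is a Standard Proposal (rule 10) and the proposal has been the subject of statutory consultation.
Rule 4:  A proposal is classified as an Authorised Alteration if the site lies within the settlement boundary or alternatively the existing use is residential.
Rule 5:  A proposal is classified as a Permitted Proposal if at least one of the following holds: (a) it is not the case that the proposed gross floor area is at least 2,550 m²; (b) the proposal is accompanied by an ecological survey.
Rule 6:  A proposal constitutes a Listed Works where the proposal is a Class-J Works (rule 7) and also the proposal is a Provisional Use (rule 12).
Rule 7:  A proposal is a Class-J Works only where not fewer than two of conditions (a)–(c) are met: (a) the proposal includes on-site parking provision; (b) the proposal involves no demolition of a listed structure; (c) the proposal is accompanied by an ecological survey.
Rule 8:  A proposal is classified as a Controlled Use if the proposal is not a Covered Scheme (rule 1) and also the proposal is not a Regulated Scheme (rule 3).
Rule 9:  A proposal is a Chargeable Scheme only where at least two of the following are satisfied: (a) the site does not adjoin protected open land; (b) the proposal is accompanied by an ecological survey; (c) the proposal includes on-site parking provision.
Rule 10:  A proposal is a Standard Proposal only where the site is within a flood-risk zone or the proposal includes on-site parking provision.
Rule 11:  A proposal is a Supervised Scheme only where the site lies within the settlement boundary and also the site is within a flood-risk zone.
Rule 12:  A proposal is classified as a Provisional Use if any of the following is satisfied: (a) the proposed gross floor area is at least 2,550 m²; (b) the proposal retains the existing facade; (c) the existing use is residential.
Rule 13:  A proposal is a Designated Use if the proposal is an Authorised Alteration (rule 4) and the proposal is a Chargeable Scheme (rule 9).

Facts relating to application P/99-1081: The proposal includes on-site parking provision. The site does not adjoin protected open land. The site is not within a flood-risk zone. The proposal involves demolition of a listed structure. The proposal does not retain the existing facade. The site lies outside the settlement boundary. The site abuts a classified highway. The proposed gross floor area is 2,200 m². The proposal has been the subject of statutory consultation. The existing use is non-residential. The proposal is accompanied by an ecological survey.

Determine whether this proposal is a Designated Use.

rule 4 — Authorised Alteration: [the site lies within the settlement boundary? no] OR [the existing use is residential? no] → not satisfied.
rule 9 — Chargeable Scheme: the site does not adjoin protected open land? yes; the proposal is accompanied by an ecological survey? yes; the proposal includes on-site parking provision? yes — 3 of 3 hold (need ≥2) → satisfied.
rule 13 — Designated Use: [Authorised Alteration (rule 4)? no] AND [Chargeable Scheme (rule 9)? yes] → not satisfied.

No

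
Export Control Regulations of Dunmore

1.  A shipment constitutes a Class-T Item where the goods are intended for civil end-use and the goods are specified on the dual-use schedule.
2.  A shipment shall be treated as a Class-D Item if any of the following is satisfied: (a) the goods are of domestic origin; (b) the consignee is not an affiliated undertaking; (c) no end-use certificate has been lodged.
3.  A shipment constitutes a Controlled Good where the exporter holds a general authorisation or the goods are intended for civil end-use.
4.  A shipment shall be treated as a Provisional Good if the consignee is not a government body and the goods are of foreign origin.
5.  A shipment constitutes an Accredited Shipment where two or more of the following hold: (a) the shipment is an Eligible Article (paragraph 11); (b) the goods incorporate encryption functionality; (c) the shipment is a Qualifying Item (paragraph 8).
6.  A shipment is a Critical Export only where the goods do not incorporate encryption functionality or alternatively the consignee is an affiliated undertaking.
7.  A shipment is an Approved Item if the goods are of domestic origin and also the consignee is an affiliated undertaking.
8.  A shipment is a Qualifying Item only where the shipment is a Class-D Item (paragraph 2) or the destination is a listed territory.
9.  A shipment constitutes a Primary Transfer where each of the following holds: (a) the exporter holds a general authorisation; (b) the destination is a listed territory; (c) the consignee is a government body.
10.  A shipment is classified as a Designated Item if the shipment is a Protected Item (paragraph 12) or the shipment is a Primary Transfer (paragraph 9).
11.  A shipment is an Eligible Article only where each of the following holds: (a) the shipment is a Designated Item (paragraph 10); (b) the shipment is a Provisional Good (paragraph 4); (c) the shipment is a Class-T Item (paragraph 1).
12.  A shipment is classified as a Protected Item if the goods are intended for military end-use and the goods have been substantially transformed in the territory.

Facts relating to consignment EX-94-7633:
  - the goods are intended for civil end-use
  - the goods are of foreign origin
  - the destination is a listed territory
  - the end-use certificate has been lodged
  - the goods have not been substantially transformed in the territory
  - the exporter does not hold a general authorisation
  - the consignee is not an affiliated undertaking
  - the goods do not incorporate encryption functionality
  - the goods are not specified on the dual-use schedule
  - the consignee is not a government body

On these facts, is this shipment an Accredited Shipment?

Under paragraph 12: the goods are intended for military end-use? no; and the goods have been substantially transformed in the territory? no. So the shipment is not a Protected Item.
Under paragraph 9: the exporter holds a general authorisation? no; and the destination is a listed territory? yes; and the consignee is a government body? no. So the shipment is not a Primary Transfer.
Under paragraph 10: Protected Item (paragraph 12)? no; or Primary Transfer (paragraph 9)? no. So the shipment is not a Designated Item.
Under paragraph 4: the consignee is not a government body? yes; and the goods are of foreign origin? yes. So the shipment is a Provisional Good.
Under paragraph 1: the goods are intended for civil end-use? yes; and the goods are specified on the dual-use schedule? no. So the shipment is not a Class-T Item.
Under paragraph 11: Designated Item (paragraph 10)? no; and Provisional Good (paragraph 4)? yes; and Class-T Item (paragraph 1)? no. So the shipment is not an Eligible Article.
Under paragraph 2: the goods are of domestic origin? no; or the consignee is not an affiliated undertaking? yes; or no end-use certificate has been lodged? no. So the shipment is a Class-D Item.
Under paragraph 8: Class-D Item (paragraph 2)? yes; or the destination is a listed territory? yes. So the shipment is a Qualifying Item.
Under paragraph 5: Eligible Article (paragraph 11)? no; the goods incorporate encryption functionality? no; Qualifying Item (paragraph 8)? yes — 1 of 3 hold (need ≥2) → not satisfied.

No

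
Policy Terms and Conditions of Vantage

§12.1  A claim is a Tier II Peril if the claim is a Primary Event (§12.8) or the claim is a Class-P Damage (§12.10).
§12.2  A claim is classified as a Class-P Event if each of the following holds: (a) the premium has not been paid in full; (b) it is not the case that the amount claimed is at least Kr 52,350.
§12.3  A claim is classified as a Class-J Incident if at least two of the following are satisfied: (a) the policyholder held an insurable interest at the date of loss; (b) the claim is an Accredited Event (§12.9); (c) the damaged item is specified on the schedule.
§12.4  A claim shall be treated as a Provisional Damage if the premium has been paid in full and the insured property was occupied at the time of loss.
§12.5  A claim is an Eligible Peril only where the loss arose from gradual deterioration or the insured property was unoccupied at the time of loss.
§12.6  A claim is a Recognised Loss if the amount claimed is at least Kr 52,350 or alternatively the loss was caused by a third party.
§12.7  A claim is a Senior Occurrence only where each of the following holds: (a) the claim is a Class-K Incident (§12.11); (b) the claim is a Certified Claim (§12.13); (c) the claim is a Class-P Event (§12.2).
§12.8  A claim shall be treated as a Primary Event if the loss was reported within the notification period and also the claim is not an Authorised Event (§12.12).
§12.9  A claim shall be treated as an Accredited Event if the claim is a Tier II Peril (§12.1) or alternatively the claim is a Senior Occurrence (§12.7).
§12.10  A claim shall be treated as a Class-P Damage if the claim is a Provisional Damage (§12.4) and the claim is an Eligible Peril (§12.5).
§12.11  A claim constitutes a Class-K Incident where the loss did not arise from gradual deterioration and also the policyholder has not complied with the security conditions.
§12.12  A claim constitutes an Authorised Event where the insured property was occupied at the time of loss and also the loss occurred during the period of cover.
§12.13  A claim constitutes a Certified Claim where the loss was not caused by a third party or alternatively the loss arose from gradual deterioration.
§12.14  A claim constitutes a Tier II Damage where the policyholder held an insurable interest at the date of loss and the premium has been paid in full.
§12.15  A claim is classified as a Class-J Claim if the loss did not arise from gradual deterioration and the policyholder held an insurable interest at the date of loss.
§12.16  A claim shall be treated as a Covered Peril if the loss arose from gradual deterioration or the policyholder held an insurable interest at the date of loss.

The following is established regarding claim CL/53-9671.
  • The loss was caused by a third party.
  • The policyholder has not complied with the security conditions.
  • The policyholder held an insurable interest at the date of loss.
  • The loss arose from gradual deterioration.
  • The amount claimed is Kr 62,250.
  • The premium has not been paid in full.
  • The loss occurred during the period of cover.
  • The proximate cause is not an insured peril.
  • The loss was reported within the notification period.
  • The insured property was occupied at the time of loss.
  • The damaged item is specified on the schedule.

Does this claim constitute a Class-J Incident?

§12.12 — Authorised Event: [the insured property was occupied at the time of loss? yes] AND [the loss occurred during the period of cover? yes] → satisfied.
§12.8 — Primary Event: [the loss was reported within the notification period? yes] AND [not an Authorised Event (§12.12)? no] → not satisfied.
§12.4 — Provisional Damage: [the premium has been paid in full? no] AND [the insured property was occupied at the time of loss? yes] → not satisfied.
§12.5 — Eligible Peril: [the loss arose from gradual deterioration? yes] OR [the insured property was unoccupied at the time of loss? no] → satisfied.
§12.10 — Class-P Damage: [Provisional Damage (§12.4)? no] AND [Eligible Peril (§12.5)? yes] → not satisfied.
§12.1 — Tier II Peril: [Primary Event (§12.8)? no] OR [Class-P Damage (§12.10)? no] → not satisfied.
§12.11 — Class-K Incident: [the loss did not arise from gradual deterioration? no] AND [the policyholder has not complied with the security conditions? yes] → not satisfied.
§12.13 — Certified Claim: [the loss was not caused by a third party? no] OR [the loss arose from gradual deterioration? yes] → satisfied.
§12.2 — Class-P Event: [the premium has not been paid in full? yes] AND [amount claimed: Kr 62,250 ≥ Kr 52,350? yes, so negated condition no] → not satisfied.
§12.7 — Senior Occurrence: [Class-K Incident (§12.11)? no] AND [Certified Claim (§12.13)? yes] AND [Class-P Event (§12.2)? no] → not satisfied.
§12.9 — Accredited Event: [Tier II Peril (§12.1)? no] OR [Senior Occurrence (§12.7)? no] → not satisfied.
§12.3 — Class-J Incident: the policyholder held an insurable interest at the date of loss? yes; Accredited Event (§12.9)? no; the damaged item is specified on the schedule? yes — 2 of 3 hold (need ≥2) → satisfied.

Yes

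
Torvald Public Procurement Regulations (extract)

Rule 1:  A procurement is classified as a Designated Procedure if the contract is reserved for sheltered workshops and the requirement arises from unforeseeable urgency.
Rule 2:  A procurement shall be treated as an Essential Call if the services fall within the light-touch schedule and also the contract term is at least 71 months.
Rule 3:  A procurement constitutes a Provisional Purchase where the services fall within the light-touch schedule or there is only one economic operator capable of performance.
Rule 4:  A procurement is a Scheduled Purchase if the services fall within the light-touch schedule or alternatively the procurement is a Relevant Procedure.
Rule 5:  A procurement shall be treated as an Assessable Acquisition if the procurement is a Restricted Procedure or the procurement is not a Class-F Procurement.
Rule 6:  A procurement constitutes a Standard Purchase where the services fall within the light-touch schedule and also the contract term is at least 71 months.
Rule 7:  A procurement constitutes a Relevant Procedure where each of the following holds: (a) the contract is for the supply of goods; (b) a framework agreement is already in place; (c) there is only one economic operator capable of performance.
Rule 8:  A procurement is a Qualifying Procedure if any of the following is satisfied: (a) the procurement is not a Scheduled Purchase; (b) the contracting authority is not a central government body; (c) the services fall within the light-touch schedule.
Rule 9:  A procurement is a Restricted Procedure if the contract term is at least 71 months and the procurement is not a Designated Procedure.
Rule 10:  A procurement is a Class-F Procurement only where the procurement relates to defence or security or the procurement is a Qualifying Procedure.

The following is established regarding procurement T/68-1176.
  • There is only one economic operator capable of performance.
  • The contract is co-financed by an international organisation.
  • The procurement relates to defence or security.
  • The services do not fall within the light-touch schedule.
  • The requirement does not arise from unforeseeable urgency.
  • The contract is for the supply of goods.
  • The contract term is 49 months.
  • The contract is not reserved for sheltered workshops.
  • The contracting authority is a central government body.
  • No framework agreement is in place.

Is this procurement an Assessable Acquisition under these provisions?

rule 1 — Designated Procedure: [the contract is reserved for sheltered workshops? no] AND [the requirement arises from unforeseeable urgency? no] → not satisfied.
rule 9 — Restricted Procedure: [contract term: 49 months ≥ 71 months? no] AND [not a Designated Procedure (rule 1)? yes] → not satisfied.
rule 7 — Relevant Procedure: [the contract is for the supply of goods? yes] AND [a framework agreement is already in place? no] AND [there is only one economic operator capable of performance? yes] → not satisfied.
rule 4 — Scheduled Purchase: [the services fall within the light-touch schedule? no] OR [Relevant Procedure (rule 7)? no] → not satisfied.
rule 8 — Qualifying Procedure: [not a Scheduled Purchase (rule 4)? yes] OR [the contracting authority is not a central government body? no] OR [the services fall within the light-touch schedule? no] → satisfied.
rule 10 — Class-F Procurement: [the procurement relates to defence or security? yes] OR [Qualifying Procedure (rule 8)? yes] → satisfied.
rule 5 — Assessable Acquisition: [Restricted Procedure (rule 9)? no] OR [not a Class-F Procurement (rule 10)? no] → not satisfied.

No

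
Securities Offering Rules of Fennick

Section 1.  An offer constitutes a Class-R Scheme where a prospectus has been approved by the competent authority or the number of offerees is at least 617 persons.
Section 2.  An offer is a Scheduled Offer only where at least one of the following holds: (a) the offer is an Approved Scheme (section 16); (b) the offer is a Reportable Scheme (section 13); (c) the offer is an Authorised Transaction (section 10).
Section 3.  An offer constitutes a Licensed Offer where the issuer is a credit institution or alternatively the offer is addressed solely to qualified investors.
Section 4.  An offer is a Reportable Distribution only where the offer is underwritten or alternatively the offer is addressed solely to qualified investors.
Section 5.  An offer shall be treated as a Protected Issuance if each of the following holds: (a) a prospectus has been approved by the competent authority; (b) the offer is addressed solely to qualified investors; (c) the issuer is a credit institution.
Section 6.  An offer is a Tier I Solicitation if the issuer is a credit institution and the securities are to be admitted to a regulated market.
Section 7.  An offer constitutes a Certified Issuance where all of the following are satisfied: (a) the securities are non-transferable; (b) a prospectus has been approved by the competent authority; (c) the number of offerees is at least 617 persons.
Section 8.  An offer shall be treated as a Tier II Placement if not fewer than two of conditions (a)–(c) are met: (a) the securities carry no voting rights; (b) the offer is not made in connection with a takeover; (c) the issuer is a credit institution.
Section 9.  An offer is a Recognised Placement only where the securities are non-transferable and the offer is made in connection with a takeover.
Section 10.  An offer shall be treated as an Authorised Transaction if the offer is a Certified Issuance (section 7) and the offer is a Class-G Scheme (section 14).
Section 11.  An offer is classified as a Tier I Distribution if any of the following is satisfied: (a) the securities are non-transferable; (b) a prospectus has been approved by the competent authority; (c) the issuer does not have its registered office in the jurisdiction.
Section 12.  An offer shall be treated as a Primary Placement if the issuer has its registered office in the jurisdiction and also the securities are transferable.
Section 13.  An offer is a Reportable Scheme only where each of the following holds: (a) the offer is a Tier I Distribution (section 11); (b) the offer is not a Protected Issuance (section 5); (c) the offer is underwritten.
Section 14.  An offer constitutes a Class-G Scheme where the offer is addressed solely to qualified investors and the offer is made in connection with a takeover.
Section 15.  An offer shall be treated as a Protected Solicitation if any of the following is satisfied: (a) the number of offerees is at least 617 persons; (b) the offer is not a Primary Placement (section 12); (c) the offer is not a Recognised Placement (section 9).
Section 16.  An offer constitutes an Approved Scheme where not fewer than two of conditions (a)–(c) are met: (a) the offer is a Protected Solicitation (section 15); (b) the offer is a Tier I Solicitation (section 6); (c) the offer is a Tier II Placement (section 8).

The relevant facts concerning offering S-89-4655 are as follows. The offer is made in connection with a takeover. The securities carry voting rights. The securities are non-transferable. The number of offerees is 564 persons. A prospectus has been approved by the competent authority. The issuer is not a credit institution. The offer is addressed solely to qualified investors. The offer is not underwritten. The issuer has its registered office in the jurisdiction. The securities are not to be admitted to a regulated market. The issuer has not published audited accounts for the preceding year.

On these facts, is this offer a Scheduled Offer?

No

section 12 — Primary Placement: [the issuer has its registered office in the jurisdiction? yes] AND [the securities are transferable? no] → not satisfied.
section 9 — Recognised Placement: [the securities are non-transferable? yes] AND [the offer is made in connection with a takeover? yes] → satisfied.
section 15 — Protected Solicitation: [number of offerees: 564 persons ≥ 617 persons? no] OR [not a Primary Placement (section 12)? yes] OR [not a Recognised Placement (section 9)? no] → satisfied.
section 6 — Tier I Solicitation: [the issuer is a credit institution? no] AND [the securities are to be admitted to a regulated market? no] → not satisfied.
section 8 — Tier II Placement: the securities carry no voting rights? no; the offer is not made in connection with a takeover? no; the issuer is a credit institution? no — 0 of 3 hold (need ≥2) → not satisfied.
section 16 — Approved Scheme: Protected Solicitation (section 15)? yes; Tier I Solicitation (section 6)? no; Tier II Placement (section 8)? no — 1 of 3 hold (need ≥2) → not satisfied.
section 11 — Tier I Distribution: [the securities are non-transferable? yes] OR [a prospectus has been approved by the competent authority? yes] OR [the issuer does not have its registered office in the jurisdiction? no] → satisfied.
section 5 — Protected Issuance: [a prospectus has been approved by the competent authority? yes] AND [the offer is addressed solely to qualified investors? yes] AND [the issuer is a credit institution? no] → not satisfied.
section 13 — Reportable Scheme: [Tier I Distribution (section 11)? yes] AND [not a Protected Issuance (section 5)? yes] AND [the offer is underwritten? no] → not satisfied.
section 7 — Certified Issuance: [the securities are non-transferable? yes] AND [a prospectus has been approved by the competent authority? yes] AND [number of offerees: 564 persons ≥ 617 persons? no] → not satisfied.
section 14 — Class-G Scheme: [the offer is addressed solely to qualified investors? yes] AND [the offer is made in connection with a takeover? yes] → satisfied.
section 10 — Authorised Transaction: [Certified Issuance (section 7)? no] AND [Class-G Scheme (section 14)? yes] → not satisfied.
section 2 — Scheduled Offer: [Approved Scheme (section 16)? no] OR [Reportable Scheme (section 13)? no] OR [Authorised Transaction (section 10)? no] → not satisfied.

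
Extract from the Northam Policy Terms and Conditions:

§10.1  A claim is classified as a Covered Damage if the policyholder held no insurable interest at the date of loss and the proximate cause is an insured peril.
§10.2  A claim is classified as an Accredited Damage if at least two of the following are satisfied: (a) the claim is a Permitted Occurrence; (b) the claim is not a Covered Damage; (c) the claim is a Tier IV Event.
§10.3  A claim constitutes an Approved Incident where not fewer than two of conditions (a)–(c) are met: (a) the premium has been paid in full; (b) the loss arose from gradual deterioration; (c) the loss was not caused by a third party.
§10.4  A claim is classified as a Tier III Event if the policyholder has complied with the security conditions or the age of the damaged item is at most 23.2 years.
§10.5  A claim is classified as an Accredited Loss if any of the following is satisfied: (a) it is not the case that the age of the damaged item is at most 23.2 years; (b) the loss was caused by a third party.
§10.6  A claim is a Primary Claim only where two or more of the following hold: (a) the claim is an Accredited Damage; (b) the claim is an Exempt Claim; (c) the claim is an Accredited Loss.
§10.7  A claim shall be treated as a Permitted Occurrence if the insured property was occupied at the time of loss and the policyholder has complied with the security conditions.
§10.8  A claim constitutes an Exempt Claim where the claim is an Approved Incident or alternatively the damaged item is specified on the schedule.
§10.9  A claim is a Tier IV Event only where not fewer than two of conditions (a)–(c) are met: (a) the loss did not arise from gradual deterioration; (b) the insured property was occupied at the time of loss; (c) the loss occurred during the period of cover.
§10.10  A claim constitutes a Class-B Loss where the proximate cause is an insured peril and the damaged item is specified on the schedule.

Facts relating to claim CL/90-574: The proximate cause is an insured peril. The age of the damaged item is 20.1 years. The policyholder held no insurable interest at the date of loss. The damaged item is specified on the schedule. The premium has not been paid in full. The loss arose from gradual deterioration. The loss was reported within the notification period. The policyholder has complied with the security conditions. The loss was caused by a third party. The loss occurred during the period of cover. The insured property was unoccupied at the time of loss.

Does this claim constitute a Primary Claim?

§10.7 — Permitted Occurrence: [the insured property was occupied at the time of loss? no] AND [the policyholder has complied with the security conditions? yes] → not satisfied.
§10.1 — Covered Damage: [the policyholder held no insurable interest at the date of loss? yes] AND [the proximate cause is an insured peril? yes] → satisfied.
§10.9 — Tier IV Event: the loss did not arise from gradual deterioration? no; the insured property was occupied at the time of loss? no; the loss occurred during the period of cover? yes — 1 of 3 hold (need ≥2) → not satisfied.
§10.2 — Accredited Damage: Permitted Occurrence (§10.7)? no; not a Covered Damage (§10.1)? no; Tier IV Event (§10.9)? no — 0 of 3 hold (need ≥2) → not satisfied.
§10.3 — Approved Incident: the premium has been paid in full? no; the loss arose from gradual deterioration? yes; the loss was not caused by a third party? no — 1 of 3 hold (need ≥2) → not satisfied.
§10.8 — Exempt Claim: [Approved Incident (§10.3)? no] OR [the damaged item is specified on the schedule? yes] → satisfied.
§10.5 — Accredited Loss: [age of the damaged item: 20.1 years ≤ 23.2 years? yes, so negated condition no] OR [the loss was caused by a third party? yes] → satisfied.
§10.6 — Primary Claim: Accredited Damage (§10.2)? no; Exempt Claim (§10.8)? yes; Accredited Loss (§10.5)? yes — 2 of 3 hold (need ≥2) → satisfied.

Yes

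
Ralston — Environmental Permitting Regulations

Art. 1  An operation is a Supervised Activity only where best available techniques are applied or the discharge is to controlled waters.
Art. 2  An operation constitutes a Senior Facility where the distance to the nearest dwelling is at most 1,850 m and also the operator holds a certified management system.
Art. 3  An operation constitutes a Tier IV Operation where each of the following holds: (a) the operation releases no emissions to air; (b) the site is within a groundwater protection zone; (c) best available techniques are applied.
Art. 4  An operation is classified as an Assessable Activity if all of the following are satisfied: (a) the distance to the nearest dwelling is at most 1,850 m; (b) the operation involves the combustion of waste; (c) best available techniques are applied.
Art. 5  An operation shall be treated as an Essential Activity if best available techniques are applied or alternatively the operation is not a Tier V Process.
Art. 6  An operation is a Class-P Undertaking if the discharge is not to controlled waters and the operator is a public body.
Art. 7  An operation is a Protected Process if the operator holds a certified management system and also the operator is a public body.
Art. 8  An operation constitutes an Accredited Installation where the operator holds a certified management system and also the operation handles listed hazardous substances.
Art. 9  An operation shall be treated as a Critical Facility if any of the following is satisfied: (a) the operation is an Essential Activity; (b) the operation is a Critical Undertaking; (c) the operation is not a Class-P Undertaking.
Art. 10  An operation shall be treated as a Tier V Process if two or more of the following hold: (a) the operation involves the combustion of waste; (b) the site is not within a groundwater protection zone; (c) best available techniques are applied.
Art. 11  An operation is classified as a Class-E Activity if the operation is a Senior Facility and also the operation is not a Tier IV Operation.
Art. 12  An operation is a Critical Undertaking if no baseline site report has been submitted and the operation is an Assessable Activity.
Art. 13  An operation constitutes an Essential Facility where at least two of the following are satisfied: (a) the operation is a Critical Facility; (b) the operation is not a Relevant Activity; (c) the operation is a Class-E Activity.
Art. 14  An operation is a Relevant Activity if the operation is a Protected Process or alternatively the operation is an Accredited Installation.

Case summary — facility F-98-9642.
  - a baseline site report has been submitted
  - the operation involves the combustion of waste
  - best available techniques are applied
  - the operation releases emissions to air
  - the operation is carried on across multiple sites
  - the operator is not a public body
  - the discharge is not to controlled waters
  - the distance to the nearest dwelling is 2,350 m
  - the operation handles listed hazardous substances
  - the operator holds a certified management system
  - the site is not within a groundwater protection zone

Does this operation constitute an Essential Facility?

No

article 10 — Tier V Process: the operation involves the combustion of waste? yes; the site is not within a groundwater protection zone? yes; best available techniques are applied? yes — 3 of 3 hold (need ≥2) → satisfied.
article 5 — Essential Activity: [best available techniques are applied? yes] OR [not a Tier V Process (article 10)? no] → satisfied.
article 4 — Assessable Activity: [distance to the nearest dwelling: 2,350 m ≤ 1,850 m? no] AND [the operation involves the combustion of waste? yes] AND [best available techniques are applied? yes] → not satisfied.
article 12 — Critical Undertaking: [no baseline site report has been submitted? no] AND [Assessable Activity (article 4)? no] → not satisfied.
article 6 — Class-P Undertaking: [the discharge is not to controlled waters? yes] AND [the operator is a public body? no] → not satisfied.
article 9 — Critical Facility: [Essential Activity (article 5)? yes] OR [Critical Undertaking (article 12)? no] OR [not a Class-P Undertaking (article 6)? yes] → satisfied.
article 7 — Protected Process: [the operator holds a certified management system? yes] AND [the operator is a public body? no] → not satisfied.
article 8 — Accredited Installation: [the operator holds a certified management system? yes] AND [the operation handles listed hazardous substances? yes] → satisfied.
article 14 — Relevant Activity: [Protected Process (article 7)? no] OR [Accredited Installation (article 8)? yes] → satisfied.
article 2 — Senior Facility: [distance to the nearest dwelling: 2,350 m ≤ 1,850 m? no] AND [the operator holds a certified management system? yes] → not satisfied.
article 3 — Tier IV Operation: [the operation releases no emissions to air? no] AND [the site is within a groundwater protection zone? no] AND [best available techniques are applied? yes] → not satisfied.
article 11 — Class-E Activity: [Senior Facility (article 2)? no] AND [not a Tier IV Operation (article 3)? yes] → not satisfied.
article 13 — Essential Facility: Critical Facility (article 9)? yes; not a Relevant Activity (article 14)? no; Class-E Activity (article 11)? no — 1 of 3 hold (need ≥2) → not satisfied.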